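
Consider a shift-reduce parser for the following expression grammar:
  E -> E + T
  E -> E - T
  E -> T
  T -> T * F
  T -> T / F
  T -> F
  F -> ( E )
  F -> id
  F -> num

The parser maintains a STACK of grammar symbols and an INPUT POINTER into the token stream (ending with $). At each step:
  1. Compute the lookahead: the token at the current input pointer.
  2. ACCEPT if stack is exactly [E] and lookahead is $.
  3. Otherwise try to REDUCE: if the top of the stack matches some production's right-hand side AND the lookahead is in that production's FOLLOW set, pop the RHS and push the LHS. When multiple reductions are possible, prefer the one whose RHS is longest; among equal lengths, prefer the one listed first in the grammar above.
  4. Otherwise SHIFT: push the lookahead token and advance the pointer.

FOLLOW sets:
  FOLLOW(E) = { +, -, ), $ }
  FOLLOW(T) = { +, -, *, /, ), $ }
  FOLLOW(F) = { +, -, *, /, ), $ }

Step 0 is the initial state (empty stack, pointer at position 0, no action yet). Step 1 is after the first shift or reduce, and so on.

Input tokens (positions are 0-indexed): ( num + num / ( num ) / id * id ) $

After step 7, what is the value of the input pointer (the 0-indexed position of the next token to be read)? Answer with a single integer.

Answer: 4

Derivation:
Step 1: shift (. Stack=[(] ptr=1 lookahead=num remaining=[num + num / ( num ) / id * id ) $]
Step 2: shift num. Stack=[( num] ptr=2 lookahead=+ remaining=[+ num / ( num ) / id * id ) $]
Step 3: reduce F->num. Stack=[( F] ptr=2 lookahead=+ remaining=[+ num / ( num ) / id * id ) $]
Step 4: reduce T->F. Stack=[( T] ptr=2 lookahead=+ remaining=[+ num / ( num ) / id * id ) $]
Step 5: reduce E->T. Stack=[( E] ptr=2 lookahead=+ remaining=[+ num / ( num ) / id * id ) $]
Step 6: shift +. Stack=[( E +] ptr=3 lookahead=num remaining=[num / ( num ) / id * id ) $]
Step 7: shift num. Stack=[( E + num] ptr=4 lookahead=/ remaining=[/ ( num ) / id * id ) $]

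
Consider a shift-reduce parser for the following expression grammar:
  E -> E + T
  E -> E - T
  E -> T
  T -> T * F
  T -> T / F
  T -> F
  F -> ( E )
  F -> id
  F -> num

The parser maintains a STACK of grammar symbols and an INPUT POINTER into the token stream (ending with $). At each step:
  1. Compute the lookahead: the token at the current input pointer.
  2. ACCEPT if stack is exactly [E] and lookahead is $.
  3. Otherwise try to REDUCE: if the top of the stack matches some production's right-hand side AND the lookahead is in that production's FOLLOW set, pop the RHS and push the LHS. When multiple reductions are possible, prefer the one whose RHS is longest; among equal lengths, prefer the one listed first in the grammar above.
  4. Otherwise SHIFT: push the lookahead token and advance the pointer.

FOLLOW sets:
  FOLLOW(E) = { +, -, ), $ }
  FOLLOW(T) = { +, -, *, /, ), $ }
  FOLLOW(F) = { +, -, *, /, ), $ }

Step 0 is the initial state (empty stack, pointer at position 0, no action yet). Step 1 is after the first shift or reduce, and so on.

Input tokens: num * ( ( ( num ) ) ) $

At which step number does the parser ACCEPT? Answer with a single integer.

Answer: 24

Derivation:
Step 1: shift num. Stack=[num] ptr=1 lookahead=* remaining=[* ( ( ( num ) ) ) $]
Step 2: reduce F->num. Stack=[F] ptr=1 lookahead=* remaining=[* ( ( ( num ) ) ) $]
Step 3: reduce T->F. Stack=[T] ptr=1 lookahead=* remaining=[* ( ( ( num ) ) ) $]
Step 4: shift *. Stack=[T *] ptr=2 lookahead=( remaining=[( ( ( num ) ) ) $]
Step 5: shift (. Stack=[T * (] ptr=3 lookahead=( remaining=[( ( num ) ) ) $]
Step 6: shift (. Stack=[T * ( (] ptr=4 lookahead=( remaining=[( num ) ) ) $]
Step 7: shift (. Stack=[T * ( ( (] ptr=5 lookahead=num remaining=[num ) ) ) $]
Step 8: shift num. Stack=[T * ( ( ( num] ptr=6 lookahead=) remaining=[) ) ) $]
Step 9: reduce F->num. Stack=[T * ( ( ( F] ptr=6 lookahead=) remaining=[) ) ) $]
Step 10: reduce T->F. Stack=[T * ( ( ( T] ptr=6 lookahead=) remaining=[) ) ) $]
Step 11: reduce E->T. Stack=[T * ( ( ( E] ptr=6 lookahead=) remaining=[) ) ) $]
Step 12: shift ). Stack=[T * ( ( ( E )] ptr=7 lookahead=) remaining=[) ) $]
Step 13: reduce F->( E ). Stack=[T * ( ( F] ptr=7 lookahead=) remaining=[) ) $]
Step 14: reduce T->F. Stack=[T * ( ( T] ptr=7 lookahead=) remaining=[) ) $]
Step 15: reduce E->T. Stack=[T * ( ( E] ptr=7 lookahead=) remaining=[) ) $]
Step 16: shift ). Stack=[T * ( ( E )] ptr=8 lookahead=) remaining=[) $]
Step 17: reduce F->( E ). Stack=[T * ( F] ptr=8 lookahead=) remaining=[) $]
Step 18: reduce T->F. Stack=[T * ( T] ptr=8 lookahead=) remaining=[) $]
Step 19: reduce E->T. Stack=[T * ( E] ptr=8 lookahead=) remaining=[) $]
Step 20: shift ). Stack=[T * ( E )] ptr=9 lookahead=$ remaining=[$]
Step 21: reduce F->( E ). Stack=[T * F] ptr=9 lookahead=$ remaining=[$]
Step 22: reduce T->T * F. Stack=[T] ptr=9 lookahead=$ remaining=[$]
Step 23: reduce E->T. Stack=[E] ptr=9 lookahead=$ remaining=[$]
Step 24: accept. Stack=[E] ptr=9 lookahead=$ remaining=[$]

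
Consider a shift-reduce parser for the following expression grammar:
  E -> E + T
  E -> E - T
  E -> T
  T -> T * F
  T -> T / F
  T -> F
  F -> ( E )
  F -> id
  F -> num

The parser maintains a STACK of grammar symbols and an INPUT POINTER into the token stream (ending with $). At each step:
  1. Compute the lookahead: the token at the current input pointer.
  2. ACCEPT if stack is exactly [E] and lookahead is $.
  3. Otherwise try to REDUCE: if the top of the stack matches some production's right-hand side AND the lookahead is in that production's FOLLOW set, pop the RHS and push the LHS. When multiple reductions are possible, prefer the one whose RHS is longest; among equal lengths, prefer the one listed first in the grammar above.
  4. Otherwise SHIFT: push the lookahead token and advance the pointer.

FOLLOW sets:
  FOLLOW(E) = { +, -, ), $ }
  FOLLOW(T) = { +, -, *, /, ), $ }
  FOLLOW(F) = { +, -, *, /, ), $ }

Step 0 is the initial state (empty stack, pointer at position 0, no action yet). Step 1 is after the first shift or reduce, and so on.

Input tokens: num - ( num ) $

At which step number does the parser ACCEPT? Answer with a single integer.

Answer: 15

Derivation:
Step 1: shift num. Stack=[num] ptr=1 lookahead=- remaining=[- ( num ) $]
Step 2: reduce F->num. Stack=[F] ptr=1 lookahead=- remaining=[- ( num ) $]
Step 3: reduce T->F. Stack=[T] ptr=1 lookahead=- remaining=[- ( num ) $]
Step 4: reduce E->T. Stack=[E] ptr=1 lookahead=- remaining=[- ( num ) $]
Step 5: shift -. Stack=[E -] ptr=2 lookahead=( remaining=[( num ) $]
Step 6: shift (. Stack=[E - (] ptr=3 lookahead=num remaining=[num ) $]
Step 7: shift num. Stack=[E - ( num] ptr=4 lookahead=) remaining=[) $]
Step 8: reduce F->num. Stack=[E - ( F] ptr=4 lookahead=) remaining=[) $]
Step 9: reduce T->F. Stack=[E - ( T] ptr=4 lookahead=) remaining=[) $]
Step 10: reduce E->T. Stack=[E - ( E] ptr=4 lookahead=) remaining=[) $]
Step 11: shift ). Stack=[E - ( E )] ptr=5 lookahead=$ remaining=[$]
Step 12: reduce F->( E ). Stack=[E - F] ptr=5 lookahead=$ remaining=[$]
Step 13: reduce T->F. Stack=[E - T] ptr=5 lookahead=$ remaining=[$]
Step 14: reduce E->E - T. Stack=[E] ptr=5 lookahead=$ remaining=[$]
Step 15: accept. Stack=[E] ptr=5 lookahead=$ remaining=[$]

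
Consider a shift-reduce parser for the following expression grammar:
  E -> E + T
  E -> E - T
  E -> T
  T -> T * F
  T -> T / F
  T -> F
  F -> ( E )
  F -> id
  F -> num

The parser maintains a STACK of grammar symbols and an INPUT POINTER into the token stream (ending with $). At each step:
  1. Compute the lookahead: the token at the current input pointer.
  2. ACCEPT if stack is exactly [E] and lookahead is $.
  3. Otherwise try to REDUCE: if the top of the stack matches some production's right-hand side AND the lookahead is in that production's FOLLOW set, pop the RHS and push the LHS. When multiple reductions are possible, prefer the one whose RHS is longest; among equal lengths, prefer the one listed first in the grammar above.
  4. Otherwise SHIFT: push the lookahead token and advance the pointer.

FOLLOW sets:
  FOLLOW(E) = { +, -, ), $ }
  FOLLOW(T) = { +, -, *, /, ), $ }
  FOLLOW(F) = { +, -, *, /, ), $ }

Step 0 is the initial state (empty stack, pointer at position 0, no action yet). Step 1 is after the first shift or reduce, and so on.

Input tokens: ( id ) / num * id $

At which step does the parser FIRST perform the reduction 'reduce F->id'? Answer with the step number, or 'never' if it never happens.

Answer: 3

Derivation:
Step 1: shift (. Stack=[(] ptr=1 lookahead=id remaining=[id ) / num * id $]
Step 2: shift id. Stack=[( id] ptr=2 lookahead=) remaining=[) / num * id $]
Step 3: reduce F->id. Stack=[( F] ptr=2 lookahead=) remaining=[) / num * id $]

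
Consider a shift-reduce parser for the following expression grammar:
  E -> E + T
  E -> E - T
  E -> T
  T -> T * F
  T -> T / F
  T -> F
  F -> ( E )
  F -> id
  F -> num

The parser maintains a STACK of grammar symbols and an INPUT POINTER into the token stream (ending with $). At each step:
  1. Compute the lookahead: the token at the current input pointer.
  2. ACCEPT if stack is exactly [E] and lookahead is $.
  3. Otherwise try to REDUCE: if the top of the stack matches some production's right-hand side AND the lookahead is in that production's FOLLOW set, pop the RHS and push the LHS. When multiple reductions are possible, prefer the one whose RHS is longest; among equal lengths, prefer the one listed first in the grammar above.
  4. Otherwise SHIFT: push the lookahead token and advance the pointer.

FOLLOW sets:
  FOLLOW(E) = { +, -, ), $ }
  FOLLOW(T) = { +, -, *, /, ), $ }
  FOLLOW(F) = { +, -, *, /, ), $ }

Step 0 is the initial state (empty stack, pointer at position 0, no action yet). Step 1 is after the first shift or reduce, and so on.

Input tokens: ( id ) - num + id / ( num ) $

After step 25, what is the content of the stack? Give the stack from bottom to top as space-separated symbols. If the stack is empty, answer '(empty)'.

Step 1: shift (. Stack=[(] ptr=1 lookahead=id remaining=[id ) - num + id / ( num ) $]
Step 2: shift id. Stack=[( id] ptr=2 lookahead=) remaining=[) - num + id / ( num ) $]
Step 3: reduce F->id. Stack=[( F] ptr=2 lookahead=) remaining=[) - num + id / ( num ) $]
Step 4: reduce T->F. Stack=[( T] ptr=2 lookahead=) remaining=[) - num + id / ( num ) $]
Step 5: reduce E->T. Stack=[( E] ptr=2 lookahead=) remaining=[) - num + id / ( num ) $]
Step 6: shift ). Stack=[( E )] ptr=3 lookahead=- remaining=[- num + id / ( num ) $]
Step 7: reduce F->( E ). Stack=[F] ptr=3 lookahead=- remaining=[- num + id / ( num ) $]
Step 8: reduce T->F. Stack=[T] ptr=3 lookahead=- remaining=[- num + id / ( num ) $]
Step 9: reduce E->T. Stack=[E] ptr=3 lookahead=- remaining=[- num + id / ( num ) $]
Step 10: shift -. Stack=[E -] ptr=4 lookahead=num remaining=[num + id / ( num ) $]
Step 11: shift num. Stack=[E - num] ptr=5 lookahead=+ remaining=[+ id / ( num ) $]
Step 12: reduce F->num. Stack=[E - F] ptr=5 lookahead=+ remaining=[+ id / ( num ) $]
Step 13: reduce T->F. Stack=[E - T] ptr=5 lookahead=+ remaining=[+ id / ( num ) $]
Step 14: reduce E->E - T. Stack=[E] ptr=5 lookahead=+ remaining=[+ id / ( num ) $]
Step 15: shift +. Stack=[E +] ptr=6 lookahead=id remaining=[id / ( num ) $]
Step 16: shift id. Stack=[E + id] ptr=7 lookahead=/ remaining=[/ ( num ) $]
Step 17: reduce F->id. Stack=[E + F] ptr=7 lookahead=/ remaining=[/ ( num ) $]
Step 18: reduce T->F. Stack=[E + T] ptr=7 lookahead=/ remaining=[/ ( num ) $]
Step 19: shift /. Stack=[E + T /] ptr=8 lookahead=( remaining=[( num ) $]
Step 20: shift (. Stack=[E + T / (] ptr=9 lookahead=num remaining=[num ) $]
Step 21: shift num. Stack=[E + T / ( num] ptr=10 lookahead=) remaining=[) $]
Step 22: reduce F->num. Stack=[E + T / ( F] ptr=10 lookahead=) remaining=[) $]
Step 23: reduce T->F. Stack=[E + T / ( T] ptr=10 lookahead=) remaining=[) $]
Step 24: reduce E->T. Stack=[E + T / ( E] ptr=10 lookahead=) remaining=[) $]
Step 25: shift ). Stack=[E + T / ( E )] ptr=11 lookahead=$ remaining=[$]

Answer: E + T / ( E )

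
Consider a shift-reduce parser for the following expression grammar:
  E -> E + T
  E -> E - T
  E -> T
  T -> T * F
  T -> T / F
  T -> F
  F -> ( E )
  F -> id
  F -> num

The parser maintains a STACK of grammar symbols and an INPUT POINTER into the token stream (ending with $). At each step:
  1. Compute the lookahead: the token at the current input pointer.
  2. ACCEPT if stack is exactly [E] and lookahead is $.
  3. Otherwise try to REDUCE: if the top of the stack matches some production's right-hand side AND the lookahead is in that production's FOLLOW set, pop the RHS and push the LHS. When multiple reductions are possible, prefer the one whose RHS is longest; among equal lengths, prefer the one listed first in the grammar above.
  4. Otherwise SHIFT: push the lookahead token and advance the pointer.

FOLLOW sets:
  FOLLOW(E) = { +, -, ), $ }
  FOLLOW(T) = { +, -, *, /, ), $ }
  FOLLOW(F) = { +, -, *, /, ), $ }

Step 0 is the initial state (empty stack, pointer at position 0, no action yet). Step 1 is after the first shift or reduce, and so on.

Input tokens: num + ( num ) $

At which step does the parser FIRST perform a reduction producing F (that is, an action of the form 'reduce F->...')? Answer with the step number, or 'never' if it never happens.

Answer: 2

Derivation:
Step 1: shift num. Stack=[num] ptr=1 lookahead=+ remaining=[+ ( num ) $]
Step 2: reduce F->num. Stack=[F] ptr=1 lookahead=+ remaining=[+ ( num ) $]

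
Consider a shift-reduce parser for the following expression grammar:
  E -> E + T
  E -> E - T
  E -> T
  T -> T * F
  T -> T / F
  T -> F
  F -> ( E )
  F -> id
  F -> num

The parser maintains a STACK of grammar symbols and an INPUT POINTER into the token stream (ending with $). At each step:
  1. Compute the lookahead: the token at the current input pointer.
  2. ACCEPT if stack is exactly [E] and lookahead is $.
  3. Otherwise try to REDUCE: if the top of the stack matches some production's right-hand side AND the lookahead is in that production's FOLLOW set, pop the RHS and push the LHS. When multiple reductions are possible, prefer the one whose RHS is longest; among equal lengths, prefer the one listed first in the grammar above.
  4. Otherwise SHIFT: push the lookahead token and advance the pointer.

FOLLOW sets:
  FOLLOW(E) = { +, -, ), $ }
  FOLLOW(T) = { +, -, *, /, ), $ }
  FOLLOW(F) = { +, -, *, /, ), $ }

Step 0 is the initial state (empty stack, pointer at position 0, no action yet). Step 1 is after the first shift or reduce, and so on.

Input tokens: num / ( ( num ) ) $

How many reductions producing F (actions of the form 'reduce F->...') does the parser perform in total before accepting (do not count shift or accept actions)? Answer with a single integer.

Answer: 4

Derivation:
Step 1: shift num. Stack=[num] ptr=1 lookahead=/ remaining=[/ ( ( num ) ) $]
Step 2: reduce F->num. Stack=[F] ptr=1 lookahead=/ remaining=[/ ( ( num ) ) $]
Step 3: reduce T->F. Stack=[T] ptr=1 lookahead=/ remaining=[/ ( ( num ) ) $]
Step 4: shift /. Stack=[T /] ptr=2 lookahead=( remaining=[( ( num ) ) $]
Step 5: shift (. Stack=[T / (] ptr=3 lookahead=( remaining=[( num ) ) $]
Step 6: shift (. Stack=[T / ( (] ptr=4 lookahead=num remaining=[num ) ) $]
Step 7: shift num. Stack=[T / ( ( num] ptr=5 lookahead=) remaining=[) ) $]
Step 8: reduce F->num. Stack=[T / ( ( F] ptr=5 lookahead=) remaining=[) ) $]
Step 9: reduce T->F. Stack=[T / ( ( T] ptr=5 lookahead=) remaining=[) ) $]
Step 10: reduce E->T. Stack=[T / ( ( E] ptr=5 lookahead=) remaining=[) ) $]
Step 11: shift ). Stack=[T / ( ( E )] ptr=6 lookahead=) remaining=[) $]
Step 12: reduce F->( E ). Stack=[T / ( F] ptr=6 lookahead=) remaining=[) $]
Step 13: reduce T->F. Stack=[T / ( T] ptr=6 lookahead=) remaining=[) $]
Step 14: reduce E->T. Stack=[T / ( E] ptr=6 lookahead=) remaining=[) $]
Step 15: shift ). Stack=[T / ( E )] ptr=7 lookahead=$ remaining=[$]
Step 16: reduce F->( E ). Stack=[T / F] ptr=7 lookahead=$ remaining=[$]
Step 17: reduce T->T / F. Stack=[T] ptr=7 lookahead=$ remaining=[$]
Step 18: reduce E->T. Stack=[E] ptr=7 lookahead=$ remaining=[$]
Step 19: accept. Stack=[E] ptr=7 lookahead=$ remaining=[$]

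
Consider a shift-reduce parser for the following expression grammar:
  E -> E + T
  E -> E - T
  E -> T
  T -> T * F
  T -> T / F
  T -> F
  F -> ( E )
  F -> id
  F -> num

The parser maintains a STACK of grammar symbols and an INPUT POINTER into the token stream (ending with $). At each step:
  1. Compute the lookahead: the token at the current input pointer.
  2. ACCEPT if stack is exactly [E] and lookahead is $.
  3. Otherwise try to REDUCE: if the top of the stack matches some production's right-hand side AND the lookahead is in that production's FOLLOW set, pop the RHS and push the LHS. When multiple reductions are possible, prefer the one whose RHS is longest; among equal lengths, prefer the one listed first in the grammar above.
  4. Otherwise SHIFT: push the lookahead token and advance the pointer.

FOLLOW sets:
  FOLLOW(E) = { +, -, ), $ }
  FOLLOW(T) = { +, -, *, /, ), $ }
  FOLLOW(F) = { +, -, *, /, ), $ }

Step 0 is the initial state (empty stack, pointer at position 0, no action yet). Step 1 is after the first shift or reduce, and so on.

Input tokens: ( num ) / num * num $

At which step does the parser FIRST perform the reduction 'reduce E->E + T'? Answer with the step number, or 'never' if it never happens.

Step 1: shift (. Stack=[(] ptr=1 lookahead=num remaining=[num ) / num * num $]
Step 2: shift num. Stack=[( num] ptr=2 lookahead=) remaining=[) / num * num $]
Step 3: reduce F->num. Stack=[( F] ptr=2 lookahead=) remaining=[) / num * num $]
Step 4: reduce T->F. Stack=[( T] ptr=2 lookahead=) remaining=[) / num * num $]
Step 5: reduce E->T. Stack=[( E] ptr=2 lookahead=) remaining=[) / num * num $]
Step 6: shift ). Stack=[( E )] ptr=3 lookahead=/ remaining=[/ num * num $]
Step 7: reduce F->( E ). Stack=[F] ptr=3 lookahead=/ remaining=[/ num * num $]
Step 8: reduce T->F. Stack=[T] ptr=3 lookahead=/ remaining=[/ num * num $]
Step 9: shift /. Stack=[T /] ptr=4 lookahead=num remaining=[num * num $]
Step 10: shift num. Stack=[T / num] ptr=5 lookahead=* remaining=[* num $]
Step 11: reduce F->num. Stack=[T / F] ptr=5 lookahead=* remaining=[* num $]
Step 12: reduce T->T / F. Stack=[T] ptr=5 lookahead=* remaining=[* num $]
Step 13: shift *. Stack=[T *] ptr=6 lookahead=num remaining=[num $]
Step 14: shift num. Stack=[T * num] ptr=7 lookahead=$ remaining=[$]
Step 15: reduce F->num. Stack=[T * F] ptr=7 lookahead=$ remaining=[$]
Step 16: reduce T->T * F. Stack=[T] ptr=7 lookahead=$ remaining=[$]
Step 17: reduce E->T. Stack=[E] ptr=7 lookahead=$ remaining=[$]
Step 18: accept. Stack=[E] ptr=7 lookahead=$ remaining=[$]

Answer: never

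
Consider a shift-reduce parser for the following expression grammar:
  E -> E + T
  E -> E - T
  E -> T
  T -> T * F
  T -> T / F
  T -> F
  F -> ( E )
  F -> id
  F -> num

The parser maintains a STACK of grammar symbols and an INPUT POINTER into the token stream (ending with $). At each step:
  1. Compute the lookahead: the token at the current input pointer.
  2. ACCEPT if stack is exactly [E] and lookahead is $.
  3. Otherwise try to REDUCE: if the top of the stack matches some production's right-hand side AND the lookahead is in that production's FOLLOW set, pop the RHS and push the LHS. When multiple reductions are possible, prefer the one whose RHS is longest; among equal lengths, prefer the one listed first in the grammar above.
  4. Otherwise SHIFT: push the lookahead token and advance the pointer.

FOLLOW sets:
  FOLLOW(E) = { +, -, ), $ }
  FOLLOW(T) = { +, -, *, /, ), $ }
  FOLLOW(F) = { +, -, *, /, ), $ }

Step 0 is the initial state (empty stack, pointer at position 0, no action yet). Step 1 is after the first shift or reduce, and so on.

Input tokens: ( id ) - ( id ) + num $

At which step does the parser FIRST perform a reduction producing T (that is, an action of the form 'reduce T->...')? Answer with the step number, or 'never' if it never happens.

Step 1: shift (. Stack=[(] ptr=1 lookahead=id remaining=[id ) - ( id ) + num $]
Step 2: shift id. Stack=[( id] ptr=2 lookahead=) remaining=[) - ( id ) + num $]
Step 3: reduce F->id. Stack=[( F] ptr=2 lookahead=) remaining=[) - ( id ) + num $]
Step 4: reduce T->F. Stack=[( T] ptr=2 lookahead=) remaining=[) - ( id ) + num $]

Answer: 4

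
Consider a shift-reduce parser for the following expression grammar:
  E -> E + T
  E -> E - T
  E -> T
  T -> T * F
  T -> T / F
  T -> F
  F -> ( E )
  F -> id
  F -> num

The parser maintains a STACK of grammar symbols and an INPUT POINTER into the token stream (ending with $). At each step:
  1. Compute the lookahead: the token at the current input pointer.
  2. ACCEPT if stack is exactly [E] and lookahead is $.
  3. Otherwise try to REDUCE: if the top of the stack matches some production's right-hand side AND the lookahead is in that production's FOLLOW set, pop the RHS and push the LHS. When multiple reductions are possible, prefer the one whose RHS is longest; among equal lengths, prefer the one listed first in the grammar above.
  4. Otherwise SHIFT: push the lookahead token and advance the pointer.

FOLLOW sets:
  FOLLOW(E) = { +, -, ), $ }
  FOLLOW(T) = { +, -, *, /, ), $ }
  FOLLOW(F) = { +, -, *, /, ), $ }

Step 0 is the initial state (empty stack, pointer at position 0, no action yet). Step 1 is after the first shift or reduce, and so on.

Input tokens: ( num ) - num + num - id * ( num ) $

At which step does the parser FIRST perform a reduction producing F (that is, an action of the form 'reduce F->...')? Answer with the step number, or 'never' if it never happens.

Answer: 3

Derivation:
Step 1: shift (. Stack=[(] ptr=1 lookahead=num remaining=[num ) - num + num - id * ( num ) $]
Step 2: shift num. Stack=[( num] ptr=2 lookahead=) remaining=[) - num + num - id * ( num ) $]
Step 3: reduce F->num. Stack=[( F] ptr=2 lookahead=) remaining=[) - num + num - id * ( num ) $]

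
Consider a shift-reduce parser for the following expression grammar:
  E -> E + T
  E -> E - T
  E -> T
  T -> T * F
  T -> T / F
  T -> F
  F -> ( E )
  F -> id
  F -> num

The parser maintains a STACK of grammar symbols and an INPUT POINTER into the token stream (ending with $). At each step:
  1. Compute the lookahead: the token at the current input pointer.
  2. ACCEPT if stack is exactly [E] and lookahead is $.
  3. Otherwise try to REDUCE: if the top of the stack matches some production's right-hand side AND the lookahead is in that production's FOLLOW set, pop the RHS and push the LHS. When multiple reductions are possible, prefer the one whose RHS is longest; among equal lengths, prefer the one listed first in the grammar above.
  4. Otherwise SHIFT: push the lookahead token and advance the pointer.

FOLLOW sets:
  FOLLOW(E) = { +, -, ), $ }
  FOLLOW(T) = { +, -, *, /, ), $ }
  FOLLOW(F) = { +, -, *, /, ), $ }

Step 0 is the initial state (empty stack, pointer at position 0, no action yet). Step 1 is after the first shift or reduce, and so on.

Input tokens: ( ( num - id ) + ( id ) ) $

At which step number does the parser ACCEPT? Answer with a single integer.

Answer: 30

Derivation:
Step 1: shift (. Stack=[(] ptr=1 lookahead=( remaining=[( num - id ) + ( id ) ) $]
Step 2: shift (. Stack=[( (] ptr=2 lookahead=num remaining=[num - id ) + ( id ) ) $]
Step 3: shift num. Stack=[( ( num] ptr=3 lookahead=- remaining=[- id ) + ( id ) ) $]
Step 4: reduce F->num. Stack=[( ( F] ptr=3 lookahead=- remaining=[- id ) + ( id ) ) $]
Step 5: reduce T->F. Stack=[( ( T] ptr=3 lookahead=- remaining=[- id ) + ( id ) ) $]
Step 6: reduce E->T. Stack=[( ( E] ptr=3 lookahead=- remaining=[- id ) + ( id ) ) $]
Step 7: shift -. Stack=[( ( E -] ptr=4 lookahead=id remaining=[id ) + ( id ) ) $]
Step 8: shift id. Stack=[( ( E - id] ptr=5 lookahead=) remaining=[) + ( id ) ) $]
Step 9: reduce F->id. Stack=[( ( E - F] ptr=5 lookahead=) remaining=[) + ( id ) ) $]
Step 10: reduce T->F. Stack=[( ( E - T] ptr=5 lookahead=) remaining=[) + ( id ) ) $]
Step 11: reduce E->E - T. Stack=[( ( E] ptr=5 lookahead=) remaining=[) + ( id ) ) $]
Step 12: shift ). Stack=[( ( E )] ptr=6 lookahead=+ remaining=[+ ( id ) ) $]
Step 13: reduce F->( E ). Stack=[( F] ptr=6 lookahead=+ remaining=[+ ( id ) ) $]
Step 14: reduce T->F. Stack=[( T] ptr=6 lookahead=+ remaining=[+ ( id ) ) $]
Step 15: reduce E->T. Stack=[( E] ptr=6 lookahead=+ remaining=[+ ( id ) ) $]
Step 16: shift +. Stack=[( E +] ptr=7 lookahead=( remaining=[( id ) ) $]
Step 17: shift (. Stack=[( E + (] ptr=8 lookahead=id remaining=[id ) ) $]
Step 18: shift id. Stack=[( E + ( id] ptr=9 lookahead=) remaining=[) ) $]
Step 19: reduce F->id. Stack=[( E + ( F] ptr=9 lookahead=) remaining=[) ) $]
Step 20: reduce T->F. Stack=[( E + ( T] ptr=9 lookahead=) remaining=[) ) $]
Step 21: reduce E->T. Stack=[( E + ( E] ptr=9 lookahead=) remaining=[) ) $]
Step 22: shift ). Stack=[( E + ( E )] ptr=10 lookahead=) remaining=[) $]
Step 23: reduce F->( E ). Stack=[( E + F] ptr=10 lookahead=) remaining=[) $]
Step 24: reduce T->F. Stack=[( E + T] ptr=10 lookahead=) remaining=[) $]
Step 25: reduce E->E + T. Stack=[( E] ptr=10 lookahead=) remaining=[) $]
Step 26: shift ). Stack=[( E )] ptr=11 lookahead=$ remaining=[$]
Step 27: reduce F->( E ). Stack=[F] ptr=11 lookahead=$ remaining=[$]
Step 28: reduce T->F. Stack=[T] ptr=11 lookahead=$ remaining=[$]
Step 29: reduce E->T. Stack=[E] ptr=11 lookahead=$ remaining=[$]
Step 30: accept. Stack=[E] ptr=11 lookahead=$ remaining=[$]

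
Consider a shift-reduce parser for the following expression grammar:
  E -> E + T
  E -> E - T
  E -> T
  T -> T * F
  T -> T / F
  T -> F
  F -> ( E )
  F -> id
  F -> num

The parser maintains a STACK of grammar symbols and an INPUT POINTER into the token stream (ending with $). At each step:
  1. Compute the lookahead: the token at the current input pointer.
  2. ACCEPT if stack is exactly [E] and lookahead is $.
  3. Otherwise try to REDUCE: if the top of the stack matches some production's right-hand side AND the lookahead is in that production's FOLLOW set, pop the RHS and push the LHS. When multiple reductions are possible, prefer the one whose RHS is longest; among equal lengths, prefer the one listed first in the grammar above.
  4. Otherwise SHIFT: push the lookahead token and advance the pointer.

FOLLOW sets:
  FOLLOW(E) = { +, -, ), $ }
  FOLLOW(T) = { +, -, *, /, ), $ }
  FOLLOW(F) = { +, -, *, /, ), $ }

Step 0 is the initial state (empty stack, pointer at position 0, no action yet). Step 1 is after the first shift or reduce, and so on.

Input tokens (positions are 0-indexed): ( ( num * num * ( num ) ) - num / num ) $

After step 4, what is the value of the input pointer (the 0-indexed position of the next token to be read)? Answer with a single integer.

Answer: 3

Derivation:
Step 1: shift (. Stack=[(] ptr=1 lookahead=( remaining=[( num * num * ( num ) ) - num / num ) $]
Step 2: shift (. Stack=[( (] ptr=2 lookahead=num remaining=[num * num * ( num ) ) - num / num ) $]
Step 3: shift num. Stack=[( ( num] ptr=3 lookahead=* remaining=[* num * ( num ) ) - num / num ) $]
Step 4: reduce F->num. Stack=[( ( F] ptr=3 lookahead=* remaining=[* num * ( num ) ) - num / num ) $]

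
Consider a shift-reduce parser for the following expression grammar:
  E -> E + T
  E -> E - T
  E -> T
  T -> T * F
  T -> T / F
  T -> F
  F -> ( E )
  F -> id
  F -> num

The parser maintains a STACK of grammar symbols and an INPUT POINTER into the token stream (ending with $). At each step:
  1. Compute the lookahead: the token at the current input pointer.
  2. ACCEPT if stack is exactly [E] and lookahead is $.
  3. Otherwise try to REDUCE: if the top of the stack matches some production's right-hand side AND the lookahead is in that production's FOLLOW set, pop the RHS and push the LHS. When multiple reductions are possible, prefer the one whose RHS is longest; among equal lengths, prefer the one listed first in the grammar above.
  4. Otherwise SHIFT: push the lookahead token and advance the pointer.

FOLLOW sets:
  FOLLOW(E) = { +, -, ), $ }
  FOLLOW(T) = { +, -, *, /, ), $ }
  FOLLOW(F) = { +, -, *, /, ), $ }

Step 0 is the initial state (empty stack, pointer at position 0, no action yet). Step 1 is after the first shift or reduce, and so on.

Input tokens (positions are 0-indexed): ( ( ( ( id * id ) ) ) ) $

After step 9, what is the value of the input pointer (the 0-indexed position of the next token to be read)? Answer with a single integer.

Answer: 7

Derivation:
Step 1: shift (. Stack=[(] ptr=1 lookahead=( remaining=[( ( ( id * id ) ) ) ) $]
Step 2: shift (. Stack=[( (] ptr=2 lookahead=( remaining=[( ( id * id ) ) ) ) $]
Step 3: shift (. Stack=[( ( (] ptr=3 lookahead=( remaining=[( id * id ) ) ) ) $]
Step 4: shift (. Stack=[( ( ( (] ptr=4 lookahead=id remaining=[id * id ) ) ) ) $]
Step 5: shift id. Stack=[( ( ( ( id] ptr=5 lookahead=* remaining=[* id ) ) ) ) $]
Step 6: reduce F->id. Stack=[( ( ( ( F] ptr=5 lookahead=* remaining=[* id ) ) ) ) $]
Step 7: reduce T->F. Stack=[( ( ( ( T] ptr=5 lookahead=* remaining=[* id ) ) ) ) $]
Step 8: shift *. Stack=[( ( ( ( T *] ptr=6 lookahead=id remaining=[id ) ) ) ) $]
Step 9: shift id. Stack=[( ( ( ( T * id] ptr=7 lookahead=) remaining=[) ) ) ) $]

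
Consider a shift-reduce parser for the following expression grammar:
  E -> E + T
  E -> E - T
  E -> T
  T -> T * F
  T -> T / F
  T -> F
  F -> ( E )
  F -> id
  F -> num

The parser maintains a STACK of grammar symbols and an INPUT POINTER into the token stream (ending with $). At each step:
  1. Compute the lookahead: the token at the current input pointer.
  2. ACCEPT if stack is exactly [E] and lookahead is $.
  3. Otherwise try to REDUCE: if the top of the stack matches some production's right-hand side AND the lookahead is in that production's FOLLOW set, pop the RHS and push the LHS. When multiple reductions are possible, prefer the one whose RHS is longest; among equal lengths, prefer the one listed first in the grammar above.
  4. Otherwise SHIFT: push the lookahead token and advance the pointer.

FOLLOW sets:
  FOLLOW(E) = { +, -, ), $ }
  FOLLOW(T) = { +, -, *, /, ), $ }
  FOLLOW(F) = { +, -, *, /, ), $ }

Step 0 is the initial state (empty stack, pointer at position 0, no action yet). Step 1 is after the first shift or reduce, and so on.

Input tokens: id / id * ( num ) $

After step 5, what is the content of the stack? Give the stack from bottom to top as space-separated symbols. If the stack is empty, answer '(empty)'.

Step 1: shift id. Stack=[id] ptr=1 lookahead=/ remaining=[/ id * ( num ) $]
Step 2: reduce F->id. Stack=[F] ptr=1 lookahead=/ remaining=[/ id * ( num ) $]
Step 3: reduce T->F. Stack=[T] ptr=1 lookahead=/ remaining=[/ id * ( num ) $]
Step 4: shift /. Stack=[T /] ptr=2 lookahead=id remaining=[id * ( num ) $]
Step 5: shift id. Stack=[T / id] ptr=3 lookahead=* remaining=[* ( num ) $]

Answer: T / id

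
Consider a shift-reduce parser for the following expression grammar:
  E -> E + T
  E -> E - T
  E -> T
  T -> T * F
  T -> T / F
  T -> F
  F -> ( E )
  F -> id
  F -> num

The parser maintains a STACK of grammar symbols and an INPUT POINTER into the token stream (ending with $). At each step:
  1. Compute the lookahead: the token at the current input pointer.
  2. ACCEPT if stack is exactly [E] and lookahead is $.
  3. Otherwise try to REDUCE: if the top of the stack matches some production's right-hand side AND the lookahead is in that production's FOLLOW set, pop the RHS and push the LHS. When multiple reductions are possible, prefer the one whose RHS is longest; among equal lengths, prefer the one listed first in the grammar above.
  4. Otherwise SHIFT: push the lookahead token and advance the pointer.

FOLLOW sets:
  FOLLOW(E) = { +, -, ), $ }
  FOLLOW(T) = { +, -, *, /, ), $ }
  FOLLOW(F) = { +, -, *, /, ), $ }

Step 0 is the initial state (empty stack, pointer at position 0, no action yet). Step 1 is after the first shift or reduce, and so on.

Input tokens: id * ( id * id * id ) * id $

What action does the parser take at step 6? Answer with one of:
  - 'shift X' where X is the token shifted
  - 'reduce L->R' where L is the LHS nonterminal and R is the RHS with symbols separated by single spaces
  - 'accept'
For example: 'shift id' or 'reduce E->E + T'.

Answer: shift id

Derivation:
Step 1: shift id. Stack=[id] ptr=1 lookahead=* remaining=[* ( id * id * id ) * id $]
Step 2: reduce F->id. Stack=[F] ptr=1 lookahead=* remaining=[* ( id * id * id ) * id $]
Step 3: reduce T->F. Stack=[T] ptr=1 lookahead=* remaining=[* ( id * id * id ) * id $]
Step 4: shift *. Stack=[T *] ptr=2 lookahead=( remaining=[( id * id * id ) * id $]
Step 5: shift (. Stack=[T * (] ptr=3 lookahead=id remaining=[id * id * id ) * id $]
Step 6: shift id. Stack=[T * ( id] ptr=4 lookahead=* remaining=[* id * id ) * id $]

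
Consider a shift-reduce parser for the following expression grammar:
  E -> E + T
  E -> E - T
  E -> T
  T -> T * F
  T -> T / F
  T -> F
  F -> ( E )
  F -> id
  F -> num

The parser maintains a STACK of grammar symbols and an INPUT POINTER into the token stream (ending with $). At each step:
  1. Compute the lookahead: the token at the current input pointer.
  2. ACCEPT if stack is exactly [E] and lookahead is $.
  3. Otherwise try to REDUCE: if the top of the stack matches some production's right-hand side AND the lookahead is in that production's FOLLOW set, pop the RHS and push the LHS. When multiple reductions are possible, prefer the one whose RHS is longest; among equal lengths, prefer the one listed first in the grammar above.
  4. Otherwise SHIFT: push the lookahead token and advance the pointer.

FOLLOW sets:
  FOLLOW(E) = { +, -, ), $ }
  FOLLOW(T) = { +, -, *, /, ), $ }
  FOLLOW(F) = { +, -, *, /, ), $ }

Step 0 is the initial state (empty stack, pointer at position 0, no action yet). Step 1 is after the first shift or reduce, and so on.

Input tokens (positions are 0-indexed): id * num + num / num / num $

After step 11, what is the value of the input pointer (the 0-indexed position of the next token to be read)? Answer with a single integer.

Step 1: shift id. Stack=[id] ptr=1 lookahead=* remaining=[* num + num / num / num $]
Step 2: reduce F->id. Stack=[F] ptr=1 lookahead=* remaining=[* num + num / num / num $]
Step 3: reduce T->F. Stack=[T] ptr=1 lookahead=* remaining=[* num + num / num / num $]
Step 4: shift *. Stack=[T *] ptr=2 lookahead=num remaining=[num + num / num / num $]
Step 5: shift num. Stack=[T * num] ptr=3 lookahead=+ remaining=[+ num / num / num $]
Step 6: reduce F->num. Stack=[T * F] ptr=3 lookahead=+ remaining=[+ num / num / num $]
Step 7: reduce T->T * F. Stack=[T] ptr=3 lookahead=+ remaining=[+ num / num / num $]
Step 8: reduce E->T. Stack=[E] ptr=3 lookahead=+ remaining=[+ num / num / num $]
Step 9: shift +. Stack=[E +] ptr=4 lookahead=num remaining=[num / num / num $]
Step 10: shift num. Stack=[E + num] ptr=5 lookahead=/ remaining=[/ num / num $]
Step 11: reduce F->num. Stack=[E + F] ptr=5 lookahead=/ remaining=[/ num / num $]

Answer: 5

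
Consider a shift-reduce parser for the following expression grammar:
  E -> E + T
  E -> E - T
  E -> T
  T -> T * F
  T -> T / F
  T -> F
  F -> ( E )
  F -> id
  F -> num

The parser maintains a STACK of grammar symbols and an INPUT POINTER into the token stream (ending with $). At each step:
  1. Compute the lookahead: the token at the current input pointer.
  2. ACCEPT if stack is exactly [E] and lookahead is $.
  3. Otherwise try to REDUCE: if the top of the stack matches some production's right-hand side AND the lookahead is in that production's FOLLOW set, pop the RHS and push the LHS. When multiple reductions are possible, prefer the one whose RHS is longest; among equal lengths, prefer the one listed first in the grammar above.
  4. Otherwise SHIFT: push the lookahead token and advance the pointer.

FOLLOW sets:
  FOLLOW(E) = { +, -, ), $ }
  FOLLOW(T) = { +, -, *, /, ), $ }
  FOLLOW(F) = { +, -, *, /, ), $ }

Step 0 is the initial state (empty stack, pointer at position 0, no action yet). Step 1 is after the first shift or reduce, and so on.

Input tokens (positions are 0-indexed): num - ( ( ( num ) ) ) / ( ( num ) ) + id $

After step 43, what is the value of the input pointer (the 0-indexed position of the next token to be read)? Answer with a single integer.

Step 1: shift num. Stack=[num] ptr=1 lookahead=- remaining=[- ( ( ( num ) ) ) / ( ( num ) ) + id $]
Step 2: reduce F->num. Stack=[F] ptr=1 lookahead=- remaining=[- ( ( ( num ) ) ) / ( ( num ) ) + id $]
Step 3: reduce T->F. Stack=[T] ptr=1 lookahead=- remaining=[- ( ( ( num ) ) ) / ( ( num ) ) + id $]
Step 4: reduce E->T. Stack=[E] ptr=1 lookahead=- remaining=[- ( ( ( num ) ) ) / ( ( num ) ) + id $]
Step 5: shift -. Stack=[E -] ptr=2 lookahead=( remaining=[( ( ( num ) ) ) / ( ( num ) ) + id $]
Step 6: shift (. Stack=[E - (] ptr=3 lookahead=( remaining=[( ( num ) ) ) / ( ( num ) ) + id $]
Step 7: shift (. Stack=[E - ( (] ptr=4 lookahead=( remaining=[( num ) ) ) / ( ( num ) ) + id $]
Step 8: shift (. Stack=[E - ( ( (] ptr=5 lookahead=num remaining=[num ) ) ) / ( ( num ) ) + id $]
Step 9: shift num. Stack=[E - ( ( ( num] ptr=6 lookahead=) remaining=[) ) ) / ( ( num ) ) + id $]
Step 10: reduce F->num. Stack=[E - ( ( ( F] ptr=6 lookahead=) remaining=[) ) ) / ( ( num ) ) + id $]
Step 11: reduce T->F. Stack=[E - ( ( ( T] ptr=6 lookahead=) remaining=[) ) ) / ( ( num ) ) + id $]
Step 12: reduce E->T. Stack=[E - ( ( ( E] ptr=6 lookahead=) remaining=[) ) ) / ( ( num ) ) + id $]
Step 13: shift ). Stack=[E - ( ( ( E )] ptr=7 lookahead=) remaining=[) ) / ( ( num ) ) + id $]
Step 14: reduce F->( E ). Stack=[E - ( ( F] ptr=7 lookahead=) remaining=[) ) / ( ( num ) ) + id $]
Step 15: reduce T->F. Stack=[E - ( ( T] ptr=7 lookahead=) remaining=[) ) / ( ( num ) ) + id $]
Step 16: reduce E->T. Stack=[E - ( ( E] ptr=7 lookahead=) remaining=[) ) / ( ( num ) ) + id $]
Step 17: shift ). Stack=[E - ( ( E )] ptr=8 lookahead=) remaining=[) / ( ( num ) ) + id $]
Step 18: reduce F->( E ). Stack=[E - ( F] ptr=8 lookahead=) remaining=[) / ( ( num ) ) + id $]
Step 19: reduce T->F. Stack=[E - ( T] ptr=8 lookahead=) remaining=[) / ( ( num ) ) + id $]
Step 20: reduce E->T. Stack=[E - ( E] ptr=8 lookahead=) remaining=[) / ( ( num ) ) + id $]
Step 21: shift ). Stack=[E - ( E )] ptr=9 lookahead=/ remaining=[/ ( ( num ) ) + id $]
Step 22: reduce F->( E ). Stack=[E - F] ptr=9 lookahead=/ remaining=[/ ( ( num ) ) + id $]
Step 23: reduce T->F. Stack=[E - T] ptr=9 lookahead=/ remaining=[/ ( ( num ) ) + id $]
Step 24: shift /. Stack=[E - T /] ptr=10 lookahead=( remaining=[( ( num ) ) + id $]
Step 25: shift (. Stack=[E - T / (] ptr=11 lookahead=( remaining=[( num ) ) + id $]
Step 26: shift (. Stack=[E - T / ( (] ptr=12 lookahead=num remaining=[num ) ) + id $]
Step 27: shift num. Stack=[E - T / ( ( num] ptr=13 lookahead=) remaining=[) ) + id $]
Step 28: reduce F->num. Stack=[E - T / ( ( F] ptr=13 lookahead=) remaining=[) ) + id $]
Step 29: reduce T->F. Stack=[E - T / ( ( T] ptr=13 lookahead=) remaining=[) ) + id $]
Step 30: reduce E->T. Stack=[E - T / ( ( E] ptr=13 lookahead=) remaining=[) ) + id $]
Step 31: shift ). Stack=[E - T / ( ( E )] ptr=14 lookahead=) remaining=[) + id $]
Step 32: reduce F->( E ). Stack=[E - T / ( F] ptr=14 lookahead=) remaining=[) + id $]
Step 33: reduce T->F. Stack=[E - T / ( T] ptr=14 lookahead=) remaining=[) + id $]
Step 34: reduce E->T. Stack=[E - T / ( E] ptr=14 lookahead=) remaining=[) + id $]
Step 35: shift ). Stack=[E - T / ( E )] ptr=15 lookahead=+ remaining=[+ id $]
Step 36: reduce F->( E ). Stack=[E - T / F] ptr=15 lookahead=+ remaining=[+ id $]
Step 37: reduce T->T / F. Stack=[E - T] ptr=15 lookahead=+ remaining=[+ id $]
Step 38: reduce E->E - T. Stack=[E] ptr=15 lookahead=+ remaining=[+ id $]
Step 39: shift +. Stack=[E +] ptr=16 lookahead=id remaining=[id $]
Step 40: shift id. Stack=[E + id] ptr=17 lookahead=$ remaining=[$]
Step 41: reduce F->id. Stack=[E + F] ptr=17 lookahead=$ remaining=[$]
Step 42: reduce T->F. Stack=[E + T] ptr=17 lookahead=$ remaining=[$]
Step 43: reduce E->E + T. Stack=[E] ptr=17 lookahead=$ remaining=[$]

Answer: 17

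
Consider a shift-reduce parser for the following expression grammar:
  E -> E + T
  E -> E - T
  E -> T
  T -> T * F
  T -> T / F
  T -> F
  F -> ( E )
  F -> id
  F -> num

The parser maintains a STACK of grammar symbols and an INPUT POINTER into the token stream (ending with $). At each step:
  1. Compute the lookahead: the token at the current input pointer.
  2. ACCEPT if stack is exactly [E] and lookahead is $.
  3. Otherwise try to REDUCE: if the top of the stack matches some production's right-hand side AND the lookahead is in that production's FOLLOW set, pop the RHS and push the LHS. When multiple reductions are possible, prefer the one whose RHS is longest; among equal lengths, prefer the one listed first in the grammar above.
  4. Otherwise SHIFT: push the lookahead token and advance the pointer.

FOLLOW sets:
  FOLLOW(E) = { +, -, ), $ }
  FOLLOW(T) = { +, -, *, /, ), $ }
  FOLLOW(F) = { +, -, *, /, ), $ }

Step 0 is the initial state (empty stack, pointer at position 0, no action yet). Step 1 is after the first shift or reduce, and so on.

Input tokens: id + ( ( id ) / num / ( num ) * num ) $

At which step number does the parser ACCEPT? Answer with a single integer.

Answer: 37

Derivation:
Step 1: shift id. Stack=[id] ptr=1 lookahead=+ remaining=[+ ( ( id ) / num / ( num ) * num ) $]
Step 2: reduce F->id. Stack=[F] ptr=1 lookahead=+ remaining=[+ ( ( id ) / num / ( num ) * num ) $]
Step 3: reduce T->F. Stack=[T] ptr=1 lookahead=+ remaining=[+ ( ( id ) / num / ( num ) * num ) $]
Step 4: reduce E->T. Stack=[E] ptr=1 lookahead=+ remaining=[+ ( ( id ) / num / ( num ) * num ) $]
Step 5: shift +. Stack=[E +] ptr=2 lookahead=( remaining=[( ( id ) / num / ( num ) * num ) $]
Step 6: shift (. Stack=[E + (] ptr=3 lookahead=( remaining=[( id ) / num / ( num ) * num ) $]
Step 7: shift (. Stack=[E + ( (] ptr=4 lookahead=id remaining=[id ) / num / ( num ) * num ) $]
Step 8: shift id. Stack=[E + ( ( id] ptr=5 lookahead=) remaining=[) / num / ( num ) * num ) $]
Step 9: reduce F->id. Stack=[E + ( ( F] ptr=5 lookahead=) remaining=[) / num / ( num ) * num ) $]
Step 10: reduce T->F. Stack=[E + ( ( T] ptr=5 lookahead=) remaining=[) / num / ( num ) * num ) $]
Step 11: reduce E->T. Stack=[E + ( ( E] ptr=5 lookahead=) remaining=[) / num / ( num ) * num ) $]
Step 12: shift ). Stack=[E + ( ( E )] ptr=6 lookahead=/ remaining=[/ num / ( num ) * num ) $]
Step 13: reduce F->( E ). Stack=[E + ( F] ptr=6 lookahead=/ remaining=[/ num / ( num ) * num ) $]
Step 14: reduce T->F. Stack=[E + ( T] ptr=6 lookahead=/ remaining=[/ num / ( num ) * num ) $]
Step 15: shift /. Stack=[E + ( T /] ptr=7 lookahead=num remaining=[num / ( num ) * num ) $]
Step 16: shift num. Stack=[E + ( T / num] ptr=8 lookahead=/ remaining=[/ ( num ) * num ) $]
Step 17: reduce F->num. Stack=[E + ( T / F] ptr=8 lookahead=/ remaining=[/ ( num ) * num ) $]
Step 18: reduce T->T / F. Stack=[E + ( T] ptr=8 lookahead=/ remaining=[/ ( num ) * num ) $]
Step 19: shift /. Stack=[E + ( T /] ptr=9 lookahead=( remaining=[( num ) * num ) $]
Step 20: shift (. Stack=[E + ( T / (] ptr=10 lookahead=num remaining=[num ) * num ) $]
Step 21: shift num. Stack=[E + ( T / ( num] ptr=11 lookahead=) remaining=[) * num ) $]
Step 22: reduce F->num. Stack=[E + ( T / ( F] ptr=11 lookahead=) remaining=[) * num ) $]
Step 23: reduce T->F. Stack=[E + ( T / ( T] ptr=11 lookahead=) remaining=[) * num ) $]
Step 24: reduce E->T. Stack=[E + ( T / ( E] ptr=11 lookahead=) remaining=[) * num ) $]
Step 25: shift ). Stack=[E + ( T / ( E )] ptr=12 lookahead=* remaining=[* num ) $]
Step 26: reduce F->( E ). Stack=[E + ( T / F] ptr=12 lookahead=* remaining=[* num ) $]
Step 27: reduce T->T / F. Stack=[E + ( T] ptr=12 lookahead=* remaining=[* num ) $]
Step 28: shift *. Stack=[E + ( T *] ptr=13 lookahead=num remaining=[num ) $]
Step 29: shift num. Stack=[E + ( T * num] ptr=14 lookahead=) remaining=[) $]
Step 30: reduce F->num. Stack=[E + ( T * F] ptr=14 lookahead=) remaining=[) $]
Step 31: reduce T->T * F. Stack=[E + ( T] ptr=14 lookahead=) remaining=[) $]
Step 32: reduce E->T. Stack=[E + ( E] ptr=14 lookahead=) remaining=[) $]
Step 33: shift ). Stack=[E + ( E )] ptr=15 lookahead=$ remaining=[$]
Step 34: reduce F->( E ). Stack=[E + F] ptr=15 lookahead=$ remaining=[$]
Step 35: reduce T->F. Stack=[E + T] ptr=15 lookahead=$ remaining=[$]
Step 36: reduce E->E + T. Stack=[E] ptr=15 lookahead=$ remaining=[$]
Step 37: accept. Stack=[E] ptr=15 lookahead=$ remaining=[$]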